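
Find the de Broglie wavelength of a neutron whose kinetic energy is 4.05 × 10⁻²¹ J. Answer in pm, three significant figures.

p = √(2mKE) = √(2 × 1.675 × 10⁻²⁷ × 4.050 × 10⁻²¹) = 3.683 × 10⁻²⁴ kg·m/s.
λ = h/p = 6.626 × 10⁻³⁴ / 3.683 × 10⁻²⁴ = 1.80 × 10⁻¹⁰ m = 180 pm.

λ = 180 pm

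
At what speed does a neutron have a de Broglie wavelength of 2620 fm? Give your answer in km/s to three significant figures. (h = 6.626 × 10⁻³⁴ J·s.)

v = 151 km/s

p = h/λ = 6.626 × 10⁻³⁴ / 2.620 × 10⁻¹² = 2.529 × 10⁻²² kg·m/s.
v = p/m = 2.529 × 10⁻²² / 1.675 × 10⁻²⁷ = 1.51 × 10⁵ m/s = 151 km/s.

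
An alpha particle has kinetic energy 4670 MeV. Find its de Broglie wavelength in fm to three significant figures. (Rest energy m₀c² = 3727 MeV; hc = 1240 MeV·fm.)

Total energy E = KE + m₀c² = 4670 + 3727 = 8397 MeV.
(pc)² = E² − (m₀c²)² = (8397)² − (3727)² = 5.662 × 10⁷ MeV², so pc = 7525 MeV.
λ = hc/(pc) = 1240 MeV·fm / 7525 MeV = 0.165 fm.

λ = 0.165 fm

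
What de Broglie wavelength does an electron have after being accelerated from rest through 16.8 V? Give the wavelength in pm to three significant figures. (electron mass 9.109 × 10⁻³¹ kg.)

KE = eV = 1.602 × 10⁻¹⁹ × 16.80 = 2.691 × 10⁻¹⁸ J.
p = √(2mKE) = √(2 × 9.109 × 10⁻³¹ × 2.691 × 10⁻¹⁸) = 2.214 × 10⁻²⁴ kg·m/s.
λ = h/p = 6.626 × 10⁻³⁴ / 2.214 × 10⁻²⁴ = 2.99 × 10⁻¹⁰ m = 299 pm.

λ = 299 pm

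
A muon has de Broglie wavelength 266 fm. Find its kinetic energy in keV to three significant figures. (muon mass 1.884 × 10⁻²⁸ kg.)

p = h/λ = 6.626 × 10⁻³⁴ / 2.660 × 10⁻¹³ = 2.491 × 10⁻²¹ kg·m/s.
KE = p²/(2m) = (2.491 × 10⁻²¹)² / (2 × 1.884 × 10⁻²⁸) = 1.647 × 10⁻¹⁴ J = 103 keV.

KE = 103 keV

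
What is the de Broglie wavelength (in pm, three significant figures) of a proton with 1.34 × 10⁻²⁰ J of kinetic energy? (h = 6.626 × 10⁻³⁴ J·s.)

p = √(2mKE) = √(2 × 1.673 × 10⁻²⁷ × 1.340 × 10⁻²⁰) = 6.696 × 10⁻²⁴ kg·m/s.
λ = h/p = 6.626 × 10⁻³⁴ / 6.696 × 10⁻²⁴ = 9.90 × 10⁻¹¹ m = 99.0 pm.

λ = 99.0 pm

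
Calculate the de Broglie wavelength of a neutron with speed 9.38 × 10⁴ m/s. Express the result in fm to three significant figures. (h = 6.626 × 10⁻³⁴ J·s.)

p = mv = 1.675 × 10⁻²⁷ × 9.38 × 10⁴ = 1.571 × 10⁻²² kg·m/s.
λ = h/p = 6.626 × 10⁻³⁴ / 1.571 × 10⁻²² = 4.22 × 10⁻¹² m = 4220 fm.

λ = 4220 fm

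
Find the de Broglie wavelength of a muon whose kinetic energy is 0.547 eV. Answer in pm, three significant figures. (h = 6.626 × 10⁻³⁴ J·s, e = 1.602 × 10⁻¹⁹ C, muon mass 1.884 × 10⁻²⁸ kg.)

λ = 115 pm

KE = 0.547 eV = 8.763 × 10⁻²⁰ J.
p = √(2mKE) = √(2 × 1.884 × 10⁻²⁸ × 8.763 × 10⁻²⁰) = 5.746 × 10⁻²⁴ kg·m/s.
λ = h/p = 6.626 × 10⁻³⁴ / 5.746 × 10⁻²⁴ = 1.15 × 10⁻¹⁰ m = 115 pm.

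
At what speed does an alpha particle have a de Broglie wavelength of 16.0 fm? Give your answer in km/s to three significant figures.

v = 6230 km/s

p = h/λ = 6.626 × 10⁻³⁴ / 1.600 × 10⁻¹⁴ = 4.141 × 10⁻²⁰ kg·m/s.
v = p/m = 4.141 × 10⁻²⁰ / 6.645 × 10⁻²⁷ = 6.23 × 10⁶ m/s = 6230 km/s.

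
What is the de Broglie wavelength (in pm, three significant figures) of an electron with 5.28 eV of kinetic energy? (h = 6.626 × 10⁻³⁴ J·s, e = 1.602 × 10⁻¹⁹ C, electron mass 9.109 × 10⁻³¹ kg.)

KE = 5.28 eV = 8.459 × 10⁻¹⁹ J.
p = √(2mKE) = √(2 × 9.109 × 10⁻³¹ × 8.459 × 10⁻¹⁹) = 1.241 × 10⁻²⁴ kg·m/s.
λ = h/p = 6.626 × 10⁻³⁴ / 1.241 × 10⁻²⁴ = 5.34 × 10⁻¹⁰ m = 534 pm.

λ = 534 pm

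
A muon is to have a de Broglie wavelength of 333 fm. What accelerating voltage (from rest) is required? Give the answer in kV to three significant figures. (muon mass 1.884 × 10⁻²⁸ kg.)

p = h/λ = 6.626 × 10⁻³⁴ / 3.330 × 10⁻¹³ = 1.990 × 10⁻²¹ kg·m/s.
KE = p²/(2m) = 1.051 × 10⁻¹⁴ J.
V = KE/e = 1.051 × 10⁻¹⁴ / (1.602 × 10⁻¹⁹) = 65.6 kV.

V = 65.6 kV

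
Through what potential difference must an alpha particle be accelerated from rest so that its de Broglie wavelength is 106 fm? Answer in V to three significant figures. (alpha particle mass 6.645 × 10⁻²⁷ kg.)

p = h/λ = 6.626 × 10⁻³⁴ / 1.060 × 10⁻¹³ = 6.251 × 10⁻²¹ kg·m/s.
KE = p²/(2m) = 2.940 × 10⁻¹⁵ J.
V = KE/2e = 2.940 × 10⁻¹⁵ / (2 × 1.602 × 10⁻¹⁹) = 9180 V.

V = 9180 V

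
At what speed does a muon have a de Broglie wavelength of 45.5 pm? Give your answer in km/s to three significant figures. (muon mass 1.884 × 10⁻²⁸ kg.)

v = 77.3 km/s

p = h/λ = 6.626 × 10⁻³⁴ / 4.550 × 10⁻¹¹ = 1.456 × 10⁻²³ kg·m/s.
v = p/m = 1.456 × 10⁻²³ / 1.884 × 10⁻²⁸ = 7.73 × 10⁴ m/s = 77.3 km/s.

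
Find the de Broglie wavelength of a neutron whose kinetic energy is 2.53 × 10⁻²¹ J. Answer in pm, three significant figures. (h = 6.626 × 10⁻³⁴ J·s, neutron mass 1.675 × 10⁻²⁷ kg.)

λ = 228 pm

p = √(2mKE) = √(2 × 1.675 × 10⁻²⁷ × 2.530 × 10⁻²¹) = 2.911 × 10⁻²⁴ kg·m/s.
λ = h/p = 6.626 × 10⁻³⁴ / 2.911 × 10⁻²⁴ = 2.28 × 10⁻¹⁰ m = 228 pm.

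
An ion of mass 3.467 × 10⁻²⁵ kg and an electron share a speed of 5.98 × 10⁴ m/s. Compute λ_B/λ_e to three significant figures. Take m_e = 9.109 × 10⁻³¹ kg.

At fixed v, p = mv so λ = h/(mv) ∝ 1/m.
λ_B/λ_e = m_e/m_B = 9.109 × 10⁻³¹/3.467 × 10⁻²⁵ = 2.63 × 10⁻⁶.

λ_B/λ_e = 2.63 × 10⁻⁶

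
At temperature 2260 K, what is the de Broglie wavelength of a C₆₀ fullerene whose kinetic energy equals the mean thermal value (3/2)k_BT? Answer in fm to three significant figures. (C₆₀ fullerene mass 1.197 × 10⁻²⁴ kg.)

λ = 1980 fm

KE = (3/2)k_BT = 1.5 × 1.381 × 10⁻²³ × 2260 = 4.682 × 10⁻²⁰ J.
p = √(2mKE) = √(2 × 1.197 × 10⁻²⁴ × 4.682 × 10⁻²⁰) = 3.348 × 10⁻²² kg·m/s.
λ = h/p = 1.98 × 10⁻¹² m = 1980 fm.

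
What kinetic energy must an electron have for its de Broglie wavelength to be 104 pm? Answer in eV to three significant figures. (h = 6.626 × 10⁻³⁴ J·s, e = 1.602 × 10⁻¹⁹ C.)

p = h/λ = 6.626 × 10⁻³⁴ / 1.040 × 10⁻¹⁰ = 6.371 × 10⁻²⁴ kg·m/s.
KE = p²/(2m) = (6.371 × 10⁻²⁴)² / (2 × 9.109 × 10⁻³¹) = 2.228 × 10⁻¹⁷ J = 139 eV.

KE = 139 eV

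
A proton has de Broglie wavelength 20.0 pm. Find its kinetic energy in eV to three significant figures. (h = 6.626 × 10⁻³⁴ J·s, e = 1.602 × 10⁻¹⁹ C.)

KE = 2.05 eV

p = h/λ = 6.626 × 10⁻³⁴ / 2.000 × 10⁻¹¹ = 3.313 × 10⁻²³ kg·m/s.
KE = p²/(2m) = (3.313 × 10⁻²³)² / (2 × 1.673 × 10⁻²⁷) = 3.280 × 10⁻¹⁹ J = 2.05 eV.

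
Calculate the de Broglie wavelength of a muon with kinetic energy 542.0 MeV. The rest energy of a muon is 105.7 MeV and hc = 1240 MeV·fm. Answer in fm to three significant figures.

Total energy E = KE + m₀c² = 542.0 + 105.7 = 647.7 MeV.
(pc)² = E² − (m₀c²)² = (647.7)² − (105.7)² = 4.083 × 10⁵ MeV², so pc = 639.0 MeV.
λ = hc/(pc) = 1240 MeV·fm / 639.0 MeV = 1.94 fm.

λ = 1.94 fm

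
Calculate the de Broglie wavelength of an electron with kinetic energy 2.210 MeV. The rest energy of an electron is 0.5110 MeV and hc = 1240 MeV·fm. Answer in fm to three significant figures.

Total energy E = KE + m₀c² = 2.210 + 0.5110 = 2.7210 MeV.
(pc)² = E² − (m₀c²)² = (2.7210)² − (0.5110)² = 7.143 MeV², so pc = 2.673 MeV.
λ = hc/(pc) = 1240 MeV·fm / 2.673 MeV = 464 fm.

λ = 464 fm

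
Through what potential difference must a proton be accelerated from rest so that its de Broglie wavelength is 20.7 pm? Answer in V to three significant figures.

p = h/λ = 6.626 × 10⁻³⁴ / 2.070 × 10⁻¹¹ = 3.201 × 10⁻²³ kg·m/s.
KE = p²/(2m) = 3.062 × 10⁻¹⁹ J.
V = KE/e = 3.062 × 10⁻¹⁹ / (1.602 × 10⁻¹⁹) = 1.91 V.

V = 1.91 V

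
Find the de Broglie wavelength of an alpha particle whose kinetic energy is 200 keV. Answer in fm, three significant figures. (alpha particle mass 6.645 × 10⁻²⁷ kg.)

λ = 32.1 fm

KE = 200 keV = 3.204 × 10⁻¹⁴ J.
p = √(2mKE) = √(2 × 6.645 × 10⁻²⁷ × 3.204 × 10⁻¹⁴) = 2.064 × 10⁻²⁰ kg·m/s.
λ = h/p = 6.626 × 10⁻³⁴ / 2.064 × 10⁻²⁰ = 3.21 × 10⁻¹⁴ m = 32.1 fm.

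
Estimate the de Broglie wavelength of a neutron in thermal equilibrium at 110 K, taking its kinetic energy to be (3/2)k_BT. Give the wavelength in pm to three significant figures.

KE = (3/2)k_BT = 1.5 × 1.381 × 10⁻²³ × 110 = 2.279 × 10⁻²¹ J.
p = √(2mKE) = √(2 × 1.675 × 10⁻²⁷ × 2.279 × 10⁻²¹) = 2.763 × 10⁻²⁴ kg·m/s.
λ = h/p = 2.40 × 10⁻¹⁰ m = 240 pm.

λ = 240 pm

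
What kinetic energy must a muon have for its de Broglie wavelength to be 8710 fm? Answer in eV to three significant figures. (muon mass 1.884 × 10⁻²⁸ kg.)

KE = 95.9 eV

p = h/λ = 6.626 × 10⁻³⁴ / 8.710 × 10⁻¹² = 7.607 × 10⁻²³ kg·m/s.
KE = p²/(2m) = (7.607 × 10⁻²³)² / (2 × 1.884 × 10⁻²⁸) = 1.536 × 10⁻¹⁷ J = 95.9 eV.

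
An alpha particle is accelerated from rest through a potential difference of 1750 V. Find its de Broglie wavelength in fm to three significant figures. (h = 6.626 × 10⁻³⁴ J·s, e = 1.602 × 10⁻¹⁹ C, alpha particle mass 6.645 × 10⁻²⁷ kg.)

λ = 243 fm

KE = 2eV = 2 × 1.602 × 10⁻¹⁹ × 1750 = 5.607 × 10⁻¹⁶ J.
p = √(2mKE) = √(2 × 6.645 × 10⁻²⁷ × 5.607 × 10⁻¹⁶) = 2.730 × 10⁻²¹ kg·m/s.
λ = h/p = 6.626 × 10⁻³⁴ / 2.730 × 10⁻²¹ = 2.43 × 10⁻¹³ m = 243 fm.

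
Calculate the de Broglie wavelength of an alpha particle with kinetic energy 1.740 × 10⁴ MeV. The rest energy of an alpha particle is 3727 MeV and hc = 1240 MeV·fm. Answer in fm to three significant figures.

λ = 0.0596 fm

Total energy E = KE + m₀c² = 1.740 × 10⁴ + 3727 = 21127 MeV.
(pc)² = E² − (m₀c²)² = (21127)² − (3727)² = 4.325 × 10⁸ MeV², so pc = 2.080 × 10⁴ MeV.
λ = hc/(pc) = 1240 MeV·fm / 2.080 × 10⁴ MeV = 0.0596 fm.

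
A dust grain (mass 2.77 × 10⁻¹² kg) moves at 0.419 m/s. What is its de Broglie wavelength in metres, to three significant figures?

λ = 5.71 × 10⁻²² m

p = mv = 2.77 × 10⁻¹² × 0.419 = 1.161 × 10⁻¹² kg·m/s.
λ = h/p = 6.626 × 10⁻³⁴ / 1.161 × 10⁻¹² = 5.71 × 10⁻²² m.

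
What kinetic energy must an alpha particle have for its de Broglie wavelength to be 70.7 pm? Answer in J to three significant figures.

KE = 6.61 × 10⁻²¹ J

p = h/λ = 6.626 × 10⁻³⁴ / 7.070 × 10⁻¹¹ = 9.372 × 10⁻²⁴ kg·m/s.
KE = p²/(2m) = (9.372 × 10⁻²⁴)² / (2 × 6.645 × 10⁻²⁷) = 6.609 × 10⁻²¹ J = 6.61 × 10⁻²¹ J.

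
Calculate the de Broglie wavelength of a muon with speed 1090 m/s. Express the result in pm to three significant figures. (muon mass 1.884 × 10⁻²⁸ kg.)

λ = 3230 pm

p = mv = 1.884 × 10⁻²⁸ × 1090 = 2.054 × 10⁻²⁵ kg·m/s.
λ = h/p = 6.626 × 10⁻³⁴ / 2.054 × 10⁻²⁵ = 3.23 × 10⁻⁹ m = 3230 pm.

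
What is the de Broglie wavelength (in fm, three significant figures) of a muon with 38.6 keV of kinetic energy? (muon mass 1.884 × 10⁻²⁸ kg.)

λ = 434 fm

KE = 38.6 keV = 6.184 × 10⁻¹⁵ J.
p = √(2mKE) = √(2 × 1.884 × 10⁻²⁸ × 6.184 × 10⁻¹⁵) = 1.526 × 10⁻²¹ kg·m/s.
λ = h/p = 6.626 × 10⁻³⁴ / 1.526 × 10⁻²¹ = 4.34 × 10⁻¹³ m = 434 fm.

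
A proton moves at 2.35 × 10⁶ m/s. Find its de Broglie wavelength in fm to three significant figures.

λ = 169 fm

p = mv = 1.673 × 10⁻²⁷ × 2.35 × 10⁶ = 3.932 × 10⁻²¹ kg·m/s.
λ = h/p = 6.626 × 10⁻³⁴ / 3.932 × 10⁻²¹ = 1.69 × 10⁻¹³ m = 169 fm.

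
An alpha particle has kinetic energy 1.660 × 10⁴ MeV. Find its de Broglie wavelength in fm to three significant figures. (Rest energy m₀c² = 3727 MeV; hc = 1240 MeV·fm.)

λ = 0.0621 fm

Total energy E = KE + m₀c² = 1.660 × 10⁴ + 3727 = 20327 MeV.
(pc)² = E² − (m₀c²)² = (20327)² − (3727)² = 3.993 × 10⁸ MeV², so pc = 1.998 × 10⁴ MeV.
λ = hc/(pc) = 1240 MeV·fm / 1.998 × 10⁴ MeV = 0.0621 fm.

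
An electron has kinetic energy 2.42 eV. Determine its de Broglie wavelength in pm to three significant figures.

KE = 2.42 eV = 3.877 × 10⁻¹⁹ J.
p = √(2mKE) = √(2 × 9.109 × 10⁻³¹ × 3.877 × 10⁻¹⁹) = 8.404 × 10⁻²⁵ kg·m/s.
λ = h/p = 6.626 × 10⁻³⁴ / 8.404 × 10⁻²⁵ = 7.88 × 10⁻¹⁰ m = 788 pm.

λ = 788 pm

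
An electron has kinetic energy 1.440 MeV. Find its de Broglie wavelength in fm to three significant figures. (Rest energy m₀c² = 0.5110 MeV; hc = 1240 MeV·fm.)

λ = 659 fm

Total energy E = KE + m₀c² = 1.440 + 0.5110 = 1.9510 MeV.
(pc)² = E² − (m₀c²)² = (1.9510)² − (0.5110)² = 3.545 MeV², so pc = 1.883 MeV.
λ = hc/(pc) = 1240 MeV·fm / 1.883 MeV = 659 fm.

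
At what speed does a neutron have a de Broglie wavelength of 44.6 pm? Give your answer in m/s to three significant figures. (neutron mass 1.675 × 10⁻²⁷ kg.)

p = h/λ = 6.626 × 10⁻³⁴ / 4.460 × 10⁻¹¹ = 1.486 × 10⁻²³ kg·m/s.
v = p/m = 1.486 × 10⁻²³ / 1.675 × 10⁻²⁷ = 8.87 × 10³ m/s = 8870 m/s.

v = 8870 m/s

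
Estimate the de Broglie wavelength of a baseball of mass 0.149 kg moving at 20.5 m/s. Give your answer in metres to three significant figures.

λ = 2.17 × 10⁻³⁴ m

p = mv = 0.149 × 20.5 = 3.055 kg·m/s.
λ = h/p = 6.626 × 10⁻³⁴ / 3.055 = 2.17 × 10⁻³⁴ m.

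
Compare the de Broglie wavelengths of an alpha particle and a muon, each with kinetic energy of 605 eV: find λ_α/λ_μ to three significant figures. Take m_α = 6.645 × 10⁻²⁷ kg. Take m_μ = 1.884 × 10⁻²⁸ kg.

λ_α/λ_μ = 0.168

At fixed KE, p = √(2mKE) so λ = h/p ∝ 1/√m.
λ_α/λ_μ = √(m_μ/m_α) = √(1.884 × 10⁻²⁸/6.645 × 10⁻²⁷) = √(0.02835) = 0.168.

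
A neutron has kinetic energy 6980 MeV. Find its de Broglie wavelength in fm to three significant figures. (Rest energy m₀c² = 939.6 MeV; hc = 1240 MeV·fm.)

λ = 0.158 fm

Total energy E = KE + m₀c² = 6980 + 939.6 = 7919.6 MeV.
(pc)² = E² − (m₀c²)² = (7919.6)² − (939.6)² = 6.184 × 10⁷ MeV², so pc = 7864 MeV.
λ = hc/(pc) = 1240 MeV·fm / 7864 MeV = 0.158 fm.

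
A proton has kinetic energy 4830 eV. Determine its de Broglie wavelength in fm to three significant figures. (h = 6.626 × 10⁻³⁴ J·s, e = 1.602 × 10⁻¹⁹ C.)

KE = 4830 eV = 7.738 × 10⁻¹⁶ J.
p = √(2mKE) = √(2 × 1.673 × 10⁻²⁷ × 7.738 × 10⁻¹⁶) = 1.609 × 10⁻²¹ kg·m/s.
λ = h/p = 6.626 × 10⁻³⁴ / 1.609 × 10⁻²¹ = 4.12 × 10⁻¹³ m = 412 fm.

λ = 412 fm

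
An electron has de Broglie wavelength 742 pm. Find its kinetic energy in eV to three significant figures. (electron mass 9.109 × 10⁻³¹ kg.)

p = h/λ = 6.626 × 10⁻³⁴ / 7.420 × 10⁻¹⁰ = 8.930 × 10⁻²⁵ kg·m/s.
KE = p²/(2m) = (8.930 × 10⁻²⁵)² / (2 × 9.109 × 10⁻³¹) = 4.377 × 10⁻¹⁹ J = 2.73 eV.

KE = 2.73 eV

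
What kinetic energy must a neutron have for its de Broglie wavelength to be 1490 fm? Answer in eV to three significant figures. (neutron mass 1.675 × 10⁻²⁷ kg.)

p = h/λ = 6.626 × 10⁻³⁴ / 1.490 × 10⁻¹² = 4.447 × 10⁻²² kg·m/s.
KE = p²/(2m) = (4.447 × 10⁻²²)² / (2 × 1.675 × 10⁻²⁷) = 5.903 × 10⁻¹⁷ J = 368 eV.

KE = 368 eV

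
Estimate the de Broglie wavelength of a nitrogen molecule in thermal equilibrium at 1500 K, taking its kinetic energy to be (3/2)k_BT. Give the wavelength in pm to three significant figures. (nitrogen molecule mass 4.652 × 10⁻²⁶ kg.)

λ = 12.3 pm

KE = (3/2)k_BT = 1.5 × 1.381 × 10⁻²³ × 1500 = 3.107 × 10⁻²⁰ J.
p = √(2mKE) = √(2 × 4.652 × 10⁻²⁶ × 3.107 × 10⁻²⁰) = 5.377 × 10⁻²³ kg·m/s.
λ = h/p = 1.23 × 10⁻¹¹ m = 12.3 pm.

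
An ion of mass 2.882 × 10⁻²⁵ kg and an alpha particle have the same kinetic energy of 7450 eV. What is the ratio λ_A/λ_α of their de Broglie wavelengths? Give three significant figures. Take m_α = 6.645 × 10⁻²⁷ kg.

At fixed KE, p = √(2mKE) so λ = h/p ∝ 1/√m.
λ_A/λ_α = √(m_α/m_A) = √(6.645 × 10⁻²⁷/2.882 × 10⁻²⁵) = √(0.02306) = 0.152.

λ_A/λ_α = 0.152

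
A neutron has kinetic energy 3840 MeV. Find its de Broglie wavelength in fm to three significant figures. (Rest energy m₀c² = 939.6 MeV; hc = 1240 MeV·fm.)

λ = 0.265 fm

Total energy E = KE + m₀c² = 3840 + 939.6 = 4779.6 MeV.
(pc)² = E² − (m₀c²)² = (4779.6)² − (939.6)² = 2.196 × 10⁷ MeV², so pc = 4686 MeV.
λ = hc/(pc) = 1240 MeV·fm / 4686 MeV = 0.265 fm.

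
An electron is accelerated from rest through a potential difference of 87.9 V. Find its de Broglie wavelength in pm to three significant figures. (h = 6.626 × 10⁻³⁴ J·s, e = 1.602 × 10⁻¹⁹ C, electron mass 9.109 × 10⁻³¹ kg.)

KE = eV = 1.602 × 10⁻¹⁹ × 87.90 = 1.408 × 10⁻¹⁷ J.
p = √(2mKE) = √(2 × 9.109 × 10⁻³¹ × 1.408 × 10⁻¹⁷) = 5.065 × 10⁻²⁴ kg·m/s.
λ = h/p = 6.626 × 10⁻³⁴ / 5.065 × 10⁻²⁴ = 1.31 × 10⁻¹⁰ m = 131 pm.

λ = 131 pm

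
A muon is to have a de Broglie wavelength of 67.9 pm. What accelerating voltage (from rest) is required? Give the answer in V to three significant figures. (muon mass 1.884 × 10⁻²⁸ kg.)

V = 1.58 V

p = h/λ = 6.626 × 10⁻³⁴ / 6.790 × 10⁻¹¹ = 9.758 × 10⁻²⁴ kg·m/s.
KE = p²/(2m) = 2.527 × 10⁻¹⁹ J.
V = KE/e = 2.527 × 10⁻¹⁹ / (1.602 × 10⁻¹⁹) = 1.58 V.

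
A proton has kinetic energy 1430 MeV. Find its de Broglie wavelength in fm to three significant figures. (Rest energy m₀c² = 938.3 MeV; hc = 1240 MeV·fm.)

λ = 0.570 fm

Total energy E = KE + m₀c² = 1430 + 938.3 = 2368.3 MeV.
(pc)² = E² − (m₀c²)² = (2368.3)² − (938.3)² = 4.728 × 10⁶ MeV², so pc = 2174 MeV.
λ = hc/(pc) = 1240 MeV·fm / 2174 MeV = 0.570 fm.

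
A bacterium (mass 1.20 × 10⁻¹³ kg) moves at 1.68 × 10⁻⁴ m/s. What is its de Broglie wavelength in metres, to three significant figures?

λ = 3.29 × 10⁻¹⁷ m

p = mv = 1.20 × 10⁻¹³ × 1.68 × 10⁻⁴ = 2.016 × 10⁻¹⁷ kg·m/s.
λ = h/p = 6.626 × 10⁻³⁴ / 2.016 × 10⁻¹⁷ = 3.29 × 10⁻¹⁷ m.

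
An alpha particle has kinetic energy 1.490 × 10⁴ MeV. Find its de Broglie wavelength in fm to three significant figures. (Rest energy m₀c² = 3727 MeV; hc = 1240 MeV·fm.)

λ = 0.0679 fm

Total energy E = KE + m₀c² = 1.490 × 10⁴ + 3727 = 18627 MeV.
(pc)² = E² − (m₀c²)² = (18627)² − (3727)² = 3.331 × 10⁸ MeV², so pc = 1.825 × 10⁴ MeV.
λ = hc/(pc) = 1240 MeV·fm / 1.825 × 10⁴ MeV = 0.0679 fm.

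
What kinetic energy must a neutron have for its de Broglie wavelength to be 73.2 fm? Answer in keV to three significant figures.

KE = 153 keV

p = h/λ = 6.626 × 10⁻³⁴ / 7.320 × 10⁻¹⁴ = 9.052 × 10⁻²¹ kg·m/s.
KE = p²/(2m) = (9.052 × 10⁻²¹)² / (2 × 1.675 × 10⁻²⁷) = 2.446 × 10⁻¹⁴ J = 153 keV.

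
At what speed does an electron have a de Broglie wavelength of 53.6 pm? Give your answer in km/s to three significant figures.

v = 1.36 × 10⁴ km/s

p = h/λ = 6.626 × 10⁻³⁴ / 5.360 × 10⁻¹¹ = 1.236 × 10⁻²³ kg·m/s.
v = p/m = 1.236 × 10⁻²³ / 9.109 × 10⁻³¹ = 1.36 × 10⁷ m/s = 1.36 × 10⁴ km/s.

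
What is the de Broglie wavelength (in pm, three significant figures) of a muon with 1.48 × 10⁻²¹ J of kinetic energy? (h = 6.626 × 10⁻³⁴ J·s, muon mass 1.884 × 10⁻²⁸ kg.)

p = √(2mKE) = √(2 × 1.884 × 10⁻²⁸ × 1.480 × 10⁻²¹) = 7.468 × 10⁻²⁵ kg·m/s.
λ = h/p = 6.626 × 10⁻³⁴ / 7.468 × 10⁻²⁵ = 8.87 × 10⁻¹⁰ m = 887 pm.

λ = 887 pm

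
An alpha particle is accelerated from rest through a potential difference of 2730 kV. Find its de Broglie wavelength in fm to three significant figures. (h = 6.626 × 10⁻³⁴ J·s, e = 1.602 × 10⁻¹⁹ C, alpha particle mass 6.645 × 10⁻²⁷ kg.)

KE = 2eV = 2 × 1.602 × 10⁻¹⁹ × 2.730 × 10⁶ = 8.747 × 10⁻¹³ J.
p = √(2mKE) = √(2 × 6.645 × 10⁻²⁷ × 8.747 × 10⁻¹³) = 1.078 × 10⁻¹⁹ kg·m/s.
λ = h/p = 6.626 × 10⁻³⁴ / 1.078 × 10⁻¹⁹ = 6.15 × 10⁻¹⁵ m = 6.15 fm.

λ = 6.15 fm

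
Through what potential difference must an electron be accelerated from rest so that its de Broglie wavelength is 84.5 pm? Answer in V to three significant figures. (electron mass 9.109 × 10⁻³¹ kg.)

p = h/λ = 6.626 × 10⁻³⁴ / 8.450 × 10⁻¹¹ = 7.841 × 10⁻²⁴ kg·m/s.
KE = p²/(2m) = 3.375 × 10⁻¹⁷ J.
V = KE/e = 3.375 × 10⁻¹⁷ / (1.602 × 10⁻¹⁹) = 211 V.

V = 211 V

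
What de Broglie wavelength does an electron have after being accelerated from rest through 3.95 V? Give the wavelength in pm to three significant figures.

λ = 617 pm

KE = eV = 1.602 × 10⁻¹⁹ × 3.950 = 6.328 × 10⁻¹⁹ J.
p = √(2mKE) = √(2 × 9.109 × 10⁻³¹ × 6.328 × 10⁻¹⁹) = 1.074 × 10⁻²⁴ kg·m/s.
λ = h/p = 6.626 × 10⁻³⁴ / 1.074 × 10⁻²⁴ = 6.17 × 10⁻¹⁰ m = 617 pm.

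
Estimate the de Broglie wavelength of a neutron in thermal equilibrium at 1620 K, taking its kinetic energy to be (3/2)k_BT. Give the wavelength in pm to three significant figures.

KE = (3/2)k_BT = 1.5 × 1.381 × 10⁻²³ × 1620 = 3.356 × 10⁻²⁰ J.
p = √(2mKE) = √(2 × 1.675 × 10⁻²⁷ × 3.356 × 10⁻²⁰) = 1.060 × 10⁻²³ kg·m/s.
λ = h/p = 6.25 × 10⁻¹¹ m = 62.5 pm.

λ = 62.5 pm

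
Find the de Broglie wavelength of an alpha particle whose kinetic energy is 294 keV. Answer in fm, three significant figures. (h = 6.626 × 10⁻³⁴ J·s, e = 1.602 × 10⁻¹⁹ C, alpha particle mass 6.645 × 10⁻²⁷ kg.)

KE = 294 keV = 4.710 × 10⁻¹⁴ J.
p = √(2mKE) = √(2 × 6.645 × 10⁻²⁷ × 4.710 × 10⁻¹⁴) = 2.502 × 10⁻²⁰ kg·m/s.
λ = h/p = 6.626 × 10⁻³⁴ / 2.502 × 10⁻²⁰ = 2.65 × 10⁻¹⁴ m = 26.5 fm.

λ = 26.5 fm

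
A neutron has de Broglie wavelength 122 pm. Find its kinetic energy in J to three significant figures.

p = h/λ = 6.626 × 10⁻³⁴ / 1.220 × 10⁻¹⁰ = 5.431 × 10⁻²⁴ kg·m/s.
KE = p²/(2m) = (5.431 × 10⁻²⁴)² / (2 × 1.675 × 10⁻²⁷) = 8.805 × 10⁻²¹ J = 8.81 × 10⁻²¹ J.

KE = 8.81 × 10⁻²¹ J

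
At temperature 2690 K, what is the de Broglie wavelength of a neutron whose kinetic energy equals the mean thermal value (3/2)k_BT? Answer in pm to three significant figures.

KE = (3/2)k_BT = 1.5 × 1.381 × 10⁻²³ × 2690 = 5.572 × 10⁻²⁰ J.
p = √(2mKE) = √(2 × 1.675 × 10⁻²⁷ × 5.572 × 10⁻²⁰) = 1.366 × 10⁻²³ kg·m/s.
λ = h/p = 4.85 × 10⁻¹¹ m = 48.5 pm.

λ = 48.5 pm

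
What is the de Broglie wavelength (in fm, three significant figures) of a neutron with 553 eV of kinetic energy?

KE = 553 eV = 8.859 × 10⁻¹⁷ J.
p = √(2mKE) = √(2 × 1.675 × 10⁻²⁷ × 8.859 × 10⁻¹⁷) = 5.448 × 10⁻²² kg·m/s.
λ = h/p = 6.626 × 10⁻³⁴ / 5.448 × 10⁻²² = 1.22 × 10⁻¹² m = 1220 fm.

λ = 1220 fm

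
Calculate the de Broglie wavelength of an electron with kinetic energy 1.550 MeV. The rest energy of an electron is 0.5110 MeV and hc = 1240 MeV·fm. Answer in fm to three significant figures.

Total energy E = KE + m₀c² = 1.550 + 0.5110 = 2.0610 MeV.
(pc)² = E² − (m₀c²)² = (2.0610)² − (0.5110)² = 3.987 MeV², so pc = 1.997 MeV.
λ = hc/(pc) = 1240 MeV·fm / 1.997 MeV = 621 fm.

λ = 621 fm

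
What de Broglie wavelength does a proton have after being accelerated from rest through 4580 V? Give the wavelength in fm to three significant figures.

λ = 423 fm

KE = eV = 1.602 × 10⁻¹⁹ × 4580 = 7.337 × 10⁻¹⁶ J.
p = √(2mKE) = √(2 × 1.673 × 10⁻²⁷ × 7.337 × 10⁻¹⁶) = 1.567 × 10⁻²¹ kg·m/s.
λ = h/p = 6.626 × 10⁻³⁴ / 1.567 × 10⁻²¹ = 4.23 × 10⁻¹³ m = 423 fm.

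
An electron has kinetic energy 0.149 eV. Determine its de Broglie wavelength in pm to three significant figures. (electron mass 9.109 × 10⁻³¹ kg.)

KE = 0.149 eV = 2.387 × 10⁻²⁰ J.
p = √(2mKE) = √(2 × 9.109 × 10⁻³¹ × 2.387 × 10⁻²⁰) = 2.085 × 10⁻²⁵ kg·m/s.
λ = h/p = 6.626 × 10⁻³⁴ / 2.085 × 10⁻²⁵ = 3.18 × 10⁻⁹ m = 3180 pm.

λ = 3180 pm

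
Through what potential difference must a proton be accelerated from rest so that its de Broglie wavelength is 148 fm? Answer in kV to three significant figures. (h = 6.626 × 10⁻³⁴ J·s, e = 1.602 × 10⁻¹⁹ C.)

p = h/λ = 6.626 × 10⁻³⁴ / 1.480 × 10⁻¹³ = 4.477 × 10⁻²¹ kg·m/s.
KE = p²/(2m) = 5.990 × 10⁻¹⁵ J.
V = KE/e = 5.990 × 10⁻¹⁵ / (1.602 × 10⁻¹⁹) = 37.4 kV.

V = 37.4 kV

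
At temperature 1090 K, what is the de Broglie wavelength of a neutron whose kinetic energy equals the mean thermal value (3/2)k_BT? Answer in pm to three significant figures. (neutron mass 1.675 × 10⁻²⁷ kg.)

λ = 76.2 pm

KE = (3/2)k_BT = 1.5 × 1.381 × 10⁻²³ × 1090 = 2.258 × 10⁻²⁰ J.
p = √(2mKE) = √(2 × 1.675 × 10⁻²⁷ × 2.258 × 10⁻²⁰) = 8.697 × 10⁻²⁴ kg·m/s.
λ = h/p = 7.62 × 10⁻¹¹ m = 76.2 pm.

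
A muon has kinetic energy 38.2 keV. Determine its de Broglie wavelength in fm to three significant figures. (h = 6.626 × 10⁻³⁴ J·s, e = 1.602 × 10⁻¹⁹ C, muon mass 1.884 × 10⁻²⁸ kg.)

KE = 38.2 keV = 6.120 × 10⁻¹⁵ J.
p = √(2mKE) = √(2 × 1.884 × 10⁻²⁸ × 6.120 × 10⁻¹⁵) = 1.519 × 10⁻²¹ kg·m/s.
λ = h/p = 6.626 × 10⁻³⁴ / 1.519 × 10⁻²¹ = 4.36 × 10⁻¹³ m = 436 fm.

λ = 436 fm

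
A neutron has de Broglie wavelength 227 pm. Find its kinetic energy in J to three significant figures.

p = h/λ = 6.626 × 10⁻³⁴ / 2.270 × 10⁻¹⁰ = 2.919 × 10⁻²⁴ kg·m/s.
KE = p²/(2m) = (2.919 × 10⁻²⁴)² / (2 × 1.675 × 10⁻²⁷) = 2.543 × 10⁻²¹ J = 2.54 × 10⁻²¹ J.

KE = 2.54 × 10⁻²¹ J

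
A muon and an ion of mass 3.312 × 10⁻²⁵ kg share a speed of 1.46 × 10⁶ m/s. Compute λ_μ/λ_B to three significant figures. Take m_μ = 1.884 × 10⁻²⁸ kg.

λ_μ/λ_B = 1760

At fixed v, p = mv so λ = h/(mv) ∝ 1/m.
λ_μ/λ_B = m_B/m_μ = 3.312 × 10⁻²⁵/1.884 × 10⁻²⁸ = 1760.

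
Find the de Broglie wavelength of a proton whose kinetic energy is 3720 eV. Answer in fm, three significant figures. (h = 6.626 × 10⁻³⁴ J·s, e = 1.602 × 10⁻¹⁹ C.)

KE = 3720 eV = 5.959 × 10⁻¹⁶ J.
p = √(2mKE) = √(2 × 1.673 × 10⁻²⁷ × 5.959 × 10⁻¹⁶) = 1.412 × 10⁻²¹ kg·m/s.
λ = h/p = 6.626 × 10⁻³⁴ / 1.412 × 10⁻²¹ = 4.69 × 10⁻¹³ m = 469 fm.

λ = 469 fm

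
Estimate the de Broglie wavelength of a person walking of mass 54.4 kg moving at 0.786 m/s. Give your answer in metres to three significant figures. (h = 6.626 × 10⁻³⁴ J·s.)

λ = 1.55 × 10⁻³⁵ m

p = mv = 54.4 × 0.786 = 4.276 × 10¹ kg·m/s.
λ = h/p = 6.626 × 10⁻³⁴ / 4.276 × 10¹ = 1.55 × 10⁻³⁵ m.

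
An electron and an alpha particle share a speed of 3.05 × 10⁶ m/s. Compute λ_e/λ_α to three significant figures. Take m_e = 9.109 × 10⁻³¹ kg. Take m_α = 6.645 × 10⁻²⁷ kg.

λ_e/λ_α = 7290

At fixed v, p = mv so λ = h/(mv) ∝ 1/m.
λ_e/λ_α = m_α/m_e = 6.645 × 10⁻²⁷/9.109 × 10⁻³¹ = 7290.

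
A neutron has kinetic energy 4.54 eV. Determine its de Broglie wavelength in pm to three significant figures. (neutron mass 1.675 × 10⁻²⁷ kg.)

KE = 4.54 eV = 7.273 × 10⁻¹⁹ J.
p = √(2mKE) = √(2 × 1.675 × 10⁻²⁷ × 7.273 × 10⁻¹⁹) = 4.936 × 10⁻²³ kg·m/s.
λ = h/p = 6.626 × 10⁻³⁴ / 4.936 × 10⁻²³ = 1.34 × 10⁻¹¹ m = 13.4 pm.

λ = 13.4 pm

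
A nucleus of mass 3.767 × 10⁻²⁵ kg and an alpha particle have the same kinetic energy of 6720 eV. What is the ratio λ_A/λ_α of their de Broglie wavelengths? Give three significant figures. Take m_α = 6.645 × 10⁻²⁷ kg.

λ_A/λ_α = 0.133

At fixed KE, p = √(2mKE) so λ = h/p ∝ 1/√m.
λ_A/λ_α = √(m_α/m_A) = √(6.645 × 10⁻²⁷/3.767 × 10⁻²⁵) = √(0.01764) = 0.133.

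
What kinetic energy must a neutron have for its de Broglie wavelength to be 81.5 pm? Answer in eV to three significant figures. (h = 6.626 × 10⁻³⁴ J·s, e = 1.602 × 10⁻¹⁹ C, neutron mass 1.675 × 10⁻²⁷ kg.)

p = h/λ = 6.626 × 10⁻³⁴ / 8.150 × 10⁻¹¹ = 8.130 × 10⁻²⁴ kg·m/s.
KE = p²/(2m) = (8.130 × 10⁻²⁴)² / (2 × 1.675 × 10⁻²⁷) = 1.973 × 10⁻²⁰ J = 0.123 eV.

KE = 0.123 eV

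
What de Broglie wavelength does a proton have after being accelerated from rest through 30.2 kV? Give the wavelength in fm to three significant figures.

λ = 165 fm

KE = eV = 1.602 × 10⁻¹⁹ × 3.020 × 10⁴ = 4.838 × 10⁻¹⁵ J.
p = √(2mKE) = √(2 × 1.673 × 10⁻²⁷ × 4.838 × 10⁻¹⁵) = 4.023 × 10⁻²¹ kg·m/s.
λ = h/p = 6.626 × 10⁻³⁴ / 4.023 × 10⁻²¹ = 1.65 × 10⁻¹³ m = 165 fm.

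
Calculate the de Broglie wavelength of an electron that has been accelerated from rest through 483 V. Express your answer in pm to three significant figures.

λ = 55.8 pm

KE = eV = 1.602 × 10⁻¹⁹ × 483.0 = 7.738 × 10⁻¹⁷ J.
p = √(2mKE) = √(2 × 9.109 × 10⁻³¹ × 7.738 × 10⁻¹⁷) = 1.187 × 10⁻²³ kg·m/s.
λ = h/p = 6.626 × 10⁻³⁴ / 1.187 × 10⁻²³ = 5.58 × 10⁻¹¹ m = 55.8 pm.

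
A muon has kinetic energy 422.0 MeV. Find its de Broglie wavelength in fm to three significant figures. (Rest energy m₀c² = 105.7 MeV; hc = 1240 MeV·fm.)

λ = 2.40 fm

Total energy E = KE + m₀c² = 422.0 + 105.7 = 527.7 MeV.
(pc)² = E² − (m₀c²)² = (527.7)² − (105.7)² = 2.673 × 10⁵ MeV², so pc = 517.0 MeV.
λ = hc/(pc) = 1240 MeV·fm / 517.0 MeV = 2.40 fm.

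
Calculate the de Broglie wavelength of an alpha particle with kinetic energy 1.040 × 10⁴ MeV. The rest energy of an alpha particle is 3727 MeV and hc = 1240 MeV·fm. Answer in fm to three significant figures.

Total energy E = KE + m₀c² = 1.040 × 10⁴ + 3727 = 14127 MeV.
(pc)² = E² − (m₀c²)² = (14127)² − (3727)² = 1.857 × 10⁸ MeV², so pc = 1.363 × 10⁴ MeV.
λ = hc/(pc) = 1240 MeV·fm / 1.363 × 10⁴ MeV = 0.0910 fm.

λ = 0.0910 fm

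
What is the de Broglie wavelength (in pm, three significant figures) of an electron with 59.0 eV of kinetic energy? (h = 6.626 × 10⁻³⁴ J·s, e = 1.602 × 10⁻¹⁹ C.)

λ = 160 pm

KE = 59.0 eV = 9.452 × 10⁻¹⁸ J.
p = √(2mKE) = √(2 × 9.109 × 10⁻³¹ × 9.452 × 10⁻¹⁸) = 4.150 × 10⁻²⁴ kg·m/s.
λ = h/p = 6.626 × 10⁻³⁴ / 4.150 × 10⁻²⁴ = 1.60 × 10⁻¹⁰ m = 160 pm.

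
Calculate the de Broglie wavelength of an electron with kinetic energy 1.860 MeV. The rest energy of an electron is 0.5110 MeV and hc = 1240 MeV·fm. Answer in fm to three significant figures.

Total energy E = KE + m₀c² = 1.860 + 0.5110 = 2.3710 MeV.
(pc)² = E² − (m₀c²)² = (2.3710)² − (0.5110)² = 5.361 MeV², so pc = 2.315 MeV.
λ = hc/(pc) = 1240 MeV·fm / 2.315 MeV = 536 fm.

λ = 536 fm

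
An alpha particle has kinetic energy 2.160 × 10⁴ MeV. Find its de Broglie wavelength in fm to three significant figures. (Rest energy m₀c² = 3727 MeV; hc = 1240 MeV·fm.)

Total energy E = KE + m₀c² = 2.160 × 10⁴ + 3727 = 25327 MeV.
(pc)² = E² − (m₀c²)² = (25327)² − (3727)² = 6.276 × 10⁸ MeV², so pc = 2.505 × 10⁴ MeV.
λ = hc/(pc) = 1240 MeV·fm / 2.505 × 10⁴ MeV = 0.0495 fm.

λ = 0.0495 fm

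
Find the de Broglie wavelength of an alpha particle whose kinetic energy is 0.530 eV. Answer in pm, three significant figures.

KE = 0.530 eV = 8.491 × 10⁻²⁰ J.
p = √(2mKE) = √(2 × 6.645 × 10⁻²⁷ × 8.491 × 10⁻²⁰) = 3.359 × 10⁻²³ kg·m/s.
λ = h/p = 6.626 × 10⁻³⁴ / 3.359 × 10⁻²³ = 1.97 × 10⁻¹¹ m = 19.7 pm.

λ = 19.7 pm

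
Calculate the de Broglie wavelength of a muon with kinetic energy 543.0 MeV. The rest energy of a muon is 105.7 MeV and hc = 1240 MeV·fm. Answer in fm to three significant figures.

λ = 1.94 fm

Total energy E = KE + m₀c² = 543.0 + 105.7 = 648.7 MeV.
(pc)² = E² − (m₀c²)² = (648.7)² − (105.7)² = 4.096 × 10⁵ MeV², so pc = 640.0 MeV.
λ = hc/(pc) = 1240 MeV·fm / 640.0 MeV = 1.94 fm.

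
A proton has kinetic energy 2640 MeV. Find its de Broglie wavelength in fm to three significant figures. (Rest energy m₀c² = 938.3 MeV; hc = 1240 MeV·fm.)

λ = 0.359 fm

Total energy E = KE + m₀c² = 2640 + 938.3 = 3578.3 MeV.
(pc)² = E² − (m₀c²)² = (3578.3)² − (938.3)² = 1.192 × 10⁷ MeV², so pc = 3453 MeV.
λ = hc/(pc) = 1240 MeV·fm / 3453 MeV = 0.359 fm.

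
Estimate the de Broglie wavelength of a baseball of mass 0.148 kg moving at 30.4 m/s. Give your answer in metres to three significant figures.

p = mv = 0.148 × 30.4 = 4.499 kg·m/s.
λ = h/p = 6.626 × 10⁻³⁴ / 4.499 = 1.47 × 10⁻³⁴ m.

λ = 1.47 × 10⁻³⁴ m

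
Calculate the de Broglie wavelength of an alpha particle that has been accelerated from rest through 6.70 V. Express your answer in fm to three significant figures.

KE = 2eV = 2 × 1.602 × 10⁻¹⁹ × 6.700 = 2.147 × 10⁻¹⁸ J.
p = √(2mKE) = √(2 × 6.645 × 10⁻²⁷ × 2.147 × 10⁻¹⁸) = 1.689 × 10⁻²² kg·m/s.
λ = h/p = 6.626 × 10⁻³⁴ / 1.689 × 10⁻²² = 3.92 × 10⁻¹² m = 3920 fm.

λ = 3920 fm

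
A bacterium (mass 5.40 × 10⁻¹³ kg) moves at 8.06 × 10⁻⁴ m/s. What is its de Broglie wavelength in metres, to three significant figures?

p = mv = 5.40 × 10⁻¹³ × 8.06 × 10⁻⁴ = 4.352 × 10⁻¹⁶ kg·m/s.
λ = h/p = 6.626 × 10⁻³⁴ / 4.352 × 10⁻¹⁶ = 1.52 × 10⁻¹⁸ m.

λ = 1.52 × 10⁻¹⁸ m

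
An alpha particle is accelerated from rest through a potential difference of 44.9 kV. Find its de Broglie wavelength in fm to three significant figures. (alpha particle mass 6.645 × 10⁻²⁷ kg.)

λ = 47.9 fm

KE = 2eV = 2 × 1.602 × 10⁻¹⁹ × 4.490 × 10⁴ = 1.439 × 10⁻¹⁴ J.
p = √(2mKE) = √(2 × 6.645 × 10⁻²⁷ × 1.439 × 10⁻¹⁴) = 1.383 × 10⁻²⁰ kg·m/s.
λ = h/p = 6.626 × 10⁻³⁴ / 1.383 × 10⁻²⁰ = 4.79 × 10⁻¹⁴ m = 47.9 fm.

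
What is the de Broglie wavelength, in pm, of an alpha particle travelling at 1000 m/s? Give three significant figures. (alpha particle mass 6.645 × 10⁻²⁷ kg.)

p = mv = 6.645 × 10⁻²⁷ × 1000 = 6.645 × 10⁻²⁴ kg·m/s.
λ = h/p = 6.626 × 10⁻³⁴ / 6.645 × 10⁻²⁴ = 9.97 × 10⁻¹¹ m = 99.7 pm.

λ = 99.7 pm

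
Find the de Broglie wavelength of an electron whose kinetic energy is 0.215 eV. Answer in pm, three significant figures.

KE = 0.215 eV = 3.444 × 10⁻²⁰ J.
p = √(2mKE) = √(2 × 9.109 × 10⁻³¹ × 3.444 × 10⁻²⁰) = 2.505 × 10⁻²⁵ kg·m/s.
λ = h/p = 6.626 × 10⁻³⁴ / 2.505 × 10⁻²⁵ = 2.65 × 10⁻⁹ m = 2650 pm.

λ = 2650 pm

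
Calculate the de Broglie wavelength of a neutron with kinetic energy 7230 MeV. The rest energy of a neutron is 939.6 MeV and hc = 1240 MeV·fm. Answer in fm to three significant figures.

Total energy E = KE + m₀c² = 7230 + 939.6 = 8169.6 MeV.
(pc)² = E² − (m₀c²)² = (8169.6)² − (939.6)² = 6.586 × 10⁷ MeV², so pc = 8115 MeV.
λ = hc/(pc) = 1240 MeV·fm / 8115 MeV = 0.153 fm.

λ = 0.153 fm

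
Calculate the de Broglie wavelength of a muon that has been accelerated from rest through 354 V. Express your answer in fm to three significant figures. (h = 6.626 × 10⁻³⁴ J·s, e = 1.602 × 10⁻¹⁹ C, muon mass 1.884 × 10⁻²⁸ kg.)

λ = 4530 fm

KE = eV = 1.602 × 10⁻¹⁹ × 354.0 = 5.671 × 10⁻¹⁷ J.
p = √(2mKE) = √(2 × 1.884 × 10⁻²⁸ × 5.671 × 10⁻¹⁷) = 1.462 × 10⁻²² kg·m/s.
λ = h/p = 6.626 × 10⁻³⁴ / 1.462 × 10⁻²² = 4.53 × 10⁻¹² m = 4530 fm.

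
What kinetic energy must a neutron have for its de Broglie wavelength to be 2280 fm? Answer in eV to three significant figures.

p = h/λ = 6.626 × 10⁻³⁴ / 2.280 × 10⁻¹² = 2.906 × 10⁻²² kg·m/s.
KE = p²/(2m) = (2.906 × 10⁻²²)² / (2 × 1.675 × 10⁻²⁷) = 2.521 × 10⁻¹⁷ J = 157 eV.

KE = 157 eV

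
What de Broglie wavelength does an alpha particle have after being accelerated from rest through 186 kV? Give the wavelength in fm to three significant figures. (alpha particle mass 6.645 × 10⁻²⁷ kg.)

KE = 2eV = 2 × 1.602 × 10⁻¹⁹ × 1.860 × 10⁵ = 5.959 × 10⁻¹⁴ J.
p = √(2mKE) = √(2 × 6.645 × 10⁻²⁷ × 5.959 × 10⁻¹⁴) = 2.814 × 10⁻²⁰ kg·m/s.
λ = h/p = 6.626 × 10⁻³⁴ / 2.814 × 10⁻²⁰ = 2.35 × 10⁻¹⁴ m = 23.5 fm.

λ = 23.5 fm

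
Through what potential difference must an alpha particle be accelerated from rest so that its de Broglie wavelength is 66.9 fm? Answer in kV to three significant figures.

p = h/λ = 6.626 × 10⁻³⁴ / 6.690 × 10⁻¹⁴ = 9.904 × 10⁻²¹ kg·m/s.
KE = p²/(2m) = 7.381 × 10⁻¹⁵ J.
V = KE/2e = 7.381 × 10⁻¹⁵ / (2 × 1.602 × 10⁻¹⁹) = 23.0 kV.

V = 23.0 kV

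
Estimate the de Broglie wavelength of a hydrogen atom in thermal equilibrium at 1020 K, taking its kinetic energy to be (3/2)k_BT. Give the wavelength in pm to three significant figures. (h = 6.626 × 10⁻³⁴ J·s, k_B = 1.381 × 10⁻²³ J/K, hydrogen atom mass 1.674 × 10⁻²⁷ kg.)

KE = (3/2)k_BT = 1.5 × 1.381 × 10⁻²³ × 1020 = 2.113 × 10⁻²⁰ J.
p = √(2mKE) = √(2 × 1.674 × 10⁻²⁷ × 2.113 × 10⁻²⁰) = 8.411 × 10⁻²⁴ kg·m/s.
λ = h/p = 7.88 × 10⁻¹¹ m = 78.8 pm.

λ = 78.8 pm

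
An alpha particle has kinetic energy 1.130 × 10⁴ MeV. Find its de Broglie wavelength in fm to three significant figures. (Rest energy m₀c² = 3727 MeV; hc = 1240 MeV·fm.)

Total energy E = KE + m₀c² = 1.130 × 10⁴ + 3727 = 15027 MeV.
(pc)² = E² − (m₀c²)² = (15027)² − (3727)² = 2.119 × 10⁸ MeV², so pc = 1.456 × 10⁴ MeV.
λ = hc/(pc) = 1240 MeV·fm / 1.456 × 10⁴ MeV = 0.0852 fm.

λ = 0.0852 fm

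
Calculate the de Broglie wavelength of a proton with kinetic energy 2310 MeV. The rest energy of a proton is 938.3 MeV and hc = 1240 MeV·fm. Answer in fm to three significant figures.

λ = 0.399 fm

Total energy E = KE + m₀c² = 2310 + 938.3 = 3248.3 MeV.
(pc)² = E² − (m₀c²)² = (3248.3)² − (938.3)² = 9.671 × 10⁶ MeV², so pc = 3110 MeV.
λ = hc/(pc) = 1240 MeV·fm / 3110 MeV = 0.399 fm.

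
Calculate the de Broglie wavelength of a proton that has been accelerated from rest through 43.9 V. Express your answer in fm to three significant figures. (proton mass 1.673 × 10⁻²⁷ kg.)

KE = eV = 1.602 × 10⁻¹⁹ × 43.90 = 7.033 × 10⁻¹⁸ J.
p = √(2mKE) = √(2 × 1.673 × 10⁻²⁷ × 7.033 × 10⁻¹⁸) = 1.534 × 10⁻²² kg·m/s.
λ = h/p = 6.626 × 10⁻³⁴ / 1.534 × 10⁻²² = 4.32 × 10⁻¹² m = 4320 fm.

λ = 4320 fm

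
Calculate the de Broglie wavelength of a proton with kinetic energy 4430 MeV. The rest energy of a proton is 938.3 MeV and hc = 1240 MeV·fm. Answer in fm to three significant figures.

λ = 0.235 fm

Total energy E = KE + m₀c² = 4430 + 938.3 = 5368.3 MeV.
(pc)² = E² − (m₀c²)² = (5368.3)² − (938.3)² = 2.794 × 10⁷ MeV², so pc = 5286 MeV.
λ = hc/(pc) = 1240 MeV·fm / 5286 MeV = 0.235 fm.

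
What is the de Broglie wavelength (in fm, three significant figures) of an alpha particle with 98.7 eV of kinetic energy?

λ = 1450 fm

KE = 98.7 eV = 1.581 × 10⁻¹⁷ J.
p = √(2mKE) = √(2 × 6.645 × 10⁻²⁷ × 1.581 × 10⁻¹⁷) = 4.584 × 10⁻²² kg·m/s.
λ = h/p = 6.626 × 10⁻³⁴ / 4.584 × 10⁻²² = 1.45 × 10⁻¹² m = 1450 fm.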